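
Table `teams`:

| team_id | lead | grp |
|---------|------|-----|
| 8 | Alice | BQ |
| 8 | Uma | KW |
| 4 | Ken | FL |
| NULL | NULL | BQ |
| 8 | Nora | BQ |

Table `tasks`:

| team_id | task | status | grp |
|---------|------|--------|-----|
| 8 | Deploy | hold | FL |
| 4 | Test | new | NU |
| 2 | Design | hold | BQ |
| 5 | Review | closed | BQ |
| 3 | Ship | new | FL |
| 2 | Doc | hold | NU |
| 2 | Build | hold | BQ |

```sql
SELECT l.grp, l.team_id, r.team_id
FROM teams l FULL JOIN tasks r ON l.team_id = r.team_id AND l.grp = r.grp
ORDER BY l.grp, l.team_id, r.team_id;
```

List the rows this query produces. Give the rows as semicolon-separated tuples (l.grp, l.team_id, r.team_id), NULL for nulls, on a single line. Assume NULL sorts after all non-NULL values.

(BQ, 8, NULL); (BQ, 8, NULL); (BQ, NULL, NULL); (FL, 4, NULL); (KW, 8, NULL); (NULL, NULL, 2); (NULL, NULL, 2); (NULL, NULL, 2); (NULL, NULL, 3); (NULL, NULL, 4); (NULL, NULL, 5); (NULL, NULL, 8)

FULL OUTER JOIN keeps every row from both sides; unmatched rows get NULL for the other side's columns.
Matching on l.team_id = r.team_id AND l.grp = r.grp. A NULL in a compared column never satisfies the condition.
Matched pairs: 0; unmatched l rows kept: 5; unmatched r rows kept: 7.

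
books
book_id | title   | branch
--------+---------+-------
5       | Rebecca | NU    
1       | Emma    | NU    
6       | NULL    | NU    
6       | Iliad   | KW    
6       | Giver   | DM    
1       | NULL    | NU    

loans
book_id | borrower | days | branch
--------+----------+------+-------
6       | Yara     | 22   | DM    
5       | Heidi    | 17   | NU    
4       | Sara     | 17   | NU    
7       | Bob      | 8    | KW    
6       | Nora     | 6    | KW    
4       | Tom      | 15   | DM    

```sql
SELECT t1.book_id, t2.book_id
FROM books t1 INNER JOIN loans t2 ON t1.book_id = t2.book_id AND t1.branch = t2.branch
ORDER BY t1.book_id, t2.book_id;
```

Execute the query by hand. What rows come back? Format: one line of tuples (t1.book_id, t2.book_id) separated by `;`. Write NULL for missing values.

INNER JOIN keeps only pairs where the ON condition holds.
Matching on t1.book_id = t2.book_id AND t1.branch = t2.branch.
Matched pairs: 3.

(5, 5); (6, 6); (6, 6)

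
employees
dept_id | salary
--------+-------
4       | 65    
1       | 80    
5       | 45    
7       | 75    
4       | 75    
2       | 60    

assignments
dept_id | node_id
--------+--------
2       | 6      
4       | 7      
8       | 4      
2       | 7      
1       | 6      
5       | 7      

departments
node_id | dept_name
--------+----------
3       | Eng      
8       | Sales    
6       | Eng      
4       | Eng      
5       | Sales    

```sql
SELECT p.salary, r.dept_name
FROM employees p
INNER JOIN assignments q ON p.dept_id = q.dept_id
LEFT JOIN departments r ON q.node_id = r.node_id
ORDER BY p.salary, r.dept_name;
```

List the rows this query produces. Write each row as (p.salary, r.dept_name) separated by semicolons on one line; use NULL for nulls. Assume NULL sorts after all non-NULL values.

(45, NULL); (60, Eng); (60, NULL); (65, NULL); (75, NULL); (80, Eng)

Joins associate left-to-right: employees INNER JOIN assignments on dept_id gives 6 intermediate row(s).
Then LEFT JOIN `departments r` on node_id: each of those 6 rows is kept; rows whose q.node_id has no match in r get NULL for r's columns.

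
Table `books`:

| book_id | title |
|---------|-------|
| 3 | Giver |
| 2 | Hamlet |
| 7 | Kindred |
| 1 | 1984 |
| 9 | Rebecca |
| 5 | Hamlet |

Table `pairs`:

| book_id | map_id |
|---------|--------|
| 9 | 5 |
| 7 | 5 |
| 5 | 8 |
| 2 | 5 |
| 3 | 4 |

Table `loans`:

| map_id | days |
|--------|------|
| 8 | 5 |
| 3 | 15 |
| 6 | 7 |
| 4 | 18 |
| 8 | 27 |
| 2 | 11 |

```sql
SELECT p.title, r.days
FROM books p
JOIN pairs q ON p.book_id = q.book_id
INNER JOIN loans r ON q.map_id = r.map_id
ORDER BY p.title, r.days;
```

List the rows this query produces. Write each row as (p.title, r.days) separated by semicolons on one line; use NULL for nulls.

(Giver, 18); (Hamlet, 5); (Hamlet, 27)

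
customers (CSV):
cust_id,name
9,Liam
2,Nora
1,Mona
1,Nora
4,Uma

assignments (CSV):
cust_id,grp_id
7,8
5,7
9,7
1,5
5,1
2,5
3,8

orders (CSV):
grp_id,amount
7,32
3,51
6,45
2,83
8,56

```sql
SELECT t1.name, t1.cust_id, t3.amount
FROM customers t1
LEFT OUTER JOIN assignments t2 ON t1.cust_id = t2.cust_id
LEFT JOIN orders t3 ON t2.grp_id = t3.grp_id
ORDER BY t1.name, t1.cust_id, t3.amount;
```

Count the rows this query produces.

5

Joins associate left-to-right: customers LEFT JOIN assignments on cust_id gives 5 intermediate row(s).
Then LEFT JOIN `orders t3` on grp_id: each of those 5 rows is kept; rows whose t2.grp_id has no match in t3 get NULL for t3's columns.
Result: 5 row(s).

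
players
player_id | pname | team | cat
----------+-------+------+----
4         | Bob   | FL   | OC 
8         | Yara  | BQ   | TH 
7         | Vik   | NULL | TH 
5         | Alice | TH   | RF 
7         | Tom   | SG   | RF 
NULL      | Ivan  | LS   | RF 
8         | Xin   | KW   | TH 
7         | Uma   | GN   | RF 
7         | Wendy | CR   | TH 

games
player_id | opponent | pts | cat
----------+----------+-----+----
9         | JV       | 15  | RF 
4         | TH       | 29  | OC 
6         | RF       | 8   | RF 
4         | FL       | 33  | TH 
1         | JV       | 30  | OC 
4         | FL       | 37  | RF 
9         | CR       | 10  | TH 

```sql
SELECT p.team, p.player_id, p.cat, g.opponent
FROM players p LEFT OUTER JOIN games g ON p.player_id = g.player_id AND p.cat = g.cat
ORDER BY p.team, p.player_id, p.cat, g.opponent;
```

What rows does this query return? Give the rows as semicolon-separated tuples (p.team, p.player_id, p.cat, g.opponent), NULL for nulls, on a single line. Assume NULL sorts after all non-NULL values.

LEFT JOIN keeps every row from `players`; unmatched rows get NULL for `games`'s columns.
Matching on p.player_id = g.player_id AND p.cat = g.cat. A NULL in a compared column never satisfies the condition.
Matched pairs: 1; unmatched p rows kept: 8.

(BQ, 8, TH, NULL); (CR, 7, TH, NULL); (FL, 4, OC, TH); (GN, 7, RF, NULL); (KW, 8, TH, NULL); (LS, NULL, RF, NULL); (SG, 7, RF, NULL); (TH, 5, RF, NULL); (NULL, 7, TH, NULL)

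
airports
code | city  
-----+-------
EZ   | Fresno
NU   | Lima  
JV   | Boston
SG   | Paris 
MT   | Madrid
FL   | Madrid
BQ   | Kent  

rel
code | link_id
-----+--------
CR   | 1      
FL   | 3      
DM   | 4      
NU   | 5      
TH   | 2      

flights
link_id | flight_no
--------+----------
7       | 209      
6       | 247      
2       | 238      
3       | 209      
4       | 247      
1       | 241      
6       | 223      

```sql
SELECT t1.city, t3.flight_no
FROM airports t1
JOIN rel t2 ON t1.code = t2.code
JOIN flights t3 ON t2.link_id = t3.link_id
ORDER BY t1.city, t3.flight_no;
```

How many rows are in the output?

1

Joins associate left-to-right: airports INNER JOIN rel on code gives 2 intermediate row(s).
Then INNER JOIN `flights t3` on link_id: keep only rows whose t2.link_id appears in t3.
Result: 1 row(s).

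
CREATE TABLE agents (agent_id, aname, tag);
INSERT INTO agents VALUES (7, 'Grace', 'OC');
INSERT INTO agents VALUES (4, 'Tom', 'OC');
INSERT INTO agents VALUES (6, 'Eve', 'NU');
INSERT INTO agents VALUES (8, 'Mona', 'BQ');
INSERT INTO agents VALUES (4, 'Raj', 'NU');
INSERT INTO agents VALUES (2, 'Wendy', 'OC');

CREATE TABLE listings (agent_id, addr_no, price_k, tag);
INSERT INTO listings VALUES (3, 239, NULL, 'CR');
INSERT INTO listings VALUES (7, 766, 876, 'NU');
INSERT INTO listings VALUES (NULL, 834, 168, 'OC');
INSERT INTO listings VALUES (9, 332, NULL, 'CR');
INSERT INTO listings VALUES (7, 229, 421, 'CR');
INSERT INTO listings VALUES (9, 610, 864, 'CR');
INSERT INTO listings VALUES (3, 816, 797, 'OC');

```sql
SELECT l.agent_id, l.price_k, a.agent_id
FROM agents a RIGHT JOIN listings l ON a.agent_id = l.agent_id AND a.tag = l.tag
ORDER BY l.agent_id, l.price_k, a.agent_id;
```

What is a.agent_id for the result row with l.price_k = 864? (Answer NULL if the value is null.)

RIGHT JOIN keeps every row from `listings`; unmatched rows get NULL for `agents`'s columns.
Matching on a.agent_id = l.agent_id AND a.tag = l.tag. A NULL in a compared column never satisfies the condition.
- a (agent_id=7, tag=OC) has no partner in l.
- a (agent_id=4, tag=OC) has no partner in l.
- a (agent_id=6, tag=NU) has no partner in l.
- a (agent_id=8, tag=BQ) has no partner in l.
- a (agent_id=4, tag=NU) has no partner in l.
- a (agent_id=2, tag=OC) has no partner in l.
- plus 7 unmatched l row(s), each kept with NULL a columns.

NULL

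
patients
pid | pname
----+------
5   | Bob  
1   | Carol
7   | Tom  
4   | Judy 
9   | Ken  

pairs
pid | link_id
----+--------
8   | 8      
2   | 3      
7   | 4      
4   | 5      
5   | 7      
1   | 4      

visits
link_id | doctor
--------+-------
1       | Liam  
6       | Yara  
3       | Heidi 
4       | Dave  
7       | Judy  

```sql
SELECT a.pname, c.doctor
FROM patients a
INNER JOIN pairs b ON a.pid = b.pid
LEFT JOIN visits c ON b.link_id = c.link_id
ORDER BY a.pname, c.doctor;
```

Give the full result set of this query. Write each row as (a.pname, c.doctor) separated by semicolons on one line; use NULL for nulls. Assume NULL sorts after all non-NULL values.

Joins associate left-to-right: patients INNER JOIN pairs on pid gives 4 intermediate row(s).
Then LEFT JOIN `visits c` on link_id: each of those 4 rows is kept; rows whose b.link_id has no match in c get NULL for c's columns.

(Bob, Judy); (Carol, Dave); (Judy, NULL); (Tom, Dave)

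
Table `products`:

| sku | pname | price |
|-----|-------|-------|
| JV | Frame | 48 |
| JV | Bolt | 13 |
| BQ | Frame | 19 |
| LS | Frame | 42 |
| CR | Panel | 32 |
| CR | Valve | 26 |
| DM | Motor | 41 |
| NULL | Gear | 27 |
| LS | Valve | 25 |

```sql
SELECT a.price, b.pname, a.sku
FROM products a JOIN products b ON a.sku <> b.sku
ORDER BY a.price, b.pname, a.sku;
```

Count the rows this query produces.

INNER JOIN keeps only pairs where the ON condition holds.
Matching on a.sku <> b.sku. A NULL in a compared column never satisfies the condition.
- sku=JV: 6 matching b row(s), so 6 row(s) emitted.
- sku=JV: 6 matching b row(s), so 6 row(s) emitted.
- sku=BQ: 7 matching b row(s), so 7 row(s) emitted.
- sku=LS: 6 matching b row(s), so 6 row(s) emitted.
- sku=CR: 6 matching b row(s), so 6 row(s) emitted.
- sku=CR: 6 matching b row(s), so 6 row(s) emitted.
- sku=DM: 7 matching b row(s), so 7 row(s) emitted.
- sku=NULL: no matching b row, dropped.
- sku=LS: 6 matching b row(s), so 6 row(s) emitted.
Total: 50 rows.

50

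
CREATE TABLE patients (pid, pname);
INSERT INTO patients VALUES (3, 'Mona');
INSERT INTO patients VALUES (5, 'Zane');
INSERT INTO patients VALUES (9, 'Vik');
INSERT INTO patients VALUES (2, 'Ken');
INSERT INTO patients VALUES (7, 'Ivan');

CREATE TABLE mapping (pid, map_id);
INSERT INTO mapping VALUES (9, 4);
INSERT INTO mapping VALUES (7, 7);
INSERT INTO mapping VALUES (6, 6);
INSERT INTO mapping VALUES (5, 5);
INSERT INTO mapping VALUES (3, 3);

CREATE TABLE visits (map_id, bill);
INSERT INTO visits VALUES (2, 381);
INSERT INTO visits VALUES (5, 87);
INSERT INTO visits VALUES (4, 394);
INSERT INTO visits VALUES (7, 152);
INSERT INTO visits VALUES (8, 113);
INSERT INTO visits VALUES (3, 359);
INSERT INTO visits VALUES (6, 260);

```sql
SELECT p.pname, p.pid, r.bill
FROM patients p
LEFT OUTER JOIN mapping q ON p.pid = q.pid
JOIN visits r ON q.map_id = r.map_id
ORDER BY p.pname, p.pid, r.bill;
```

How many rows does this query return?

4

Step 1 — p LEFT JOIN q on pid → 5 row(s).
Then INNER JOIN `visits r` on map_id: keep only rows whose q.map_id appears in r.
Result: 4 row(s).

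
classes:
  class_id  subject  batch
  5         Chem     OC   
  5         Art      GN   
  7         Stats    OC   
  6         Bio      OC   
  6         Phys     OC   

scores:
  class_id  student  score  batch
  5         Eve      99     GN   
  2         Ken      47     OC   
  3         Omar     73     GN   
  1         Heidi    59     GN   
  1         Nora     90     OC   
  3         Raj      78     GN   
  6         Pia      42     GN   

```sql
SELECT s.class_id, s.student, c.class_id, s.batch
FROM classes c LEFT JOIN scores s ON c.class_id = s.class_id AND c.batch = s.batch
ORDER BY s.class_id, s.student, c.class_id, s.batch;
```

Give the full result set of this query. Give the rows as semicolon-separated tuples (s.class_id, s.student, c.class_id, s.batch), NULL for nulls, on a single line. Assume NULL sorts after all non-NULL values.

LEFT JOIN keeps every row from `classes`; unmatched rows get NULL for `scores`'s columns.
Matching on c.class_id = s.class_id AND c.batch = s.batch.
Matched pairs: 1; unmatched c rows kept: 4.

(5, Eve, 5, GN); (NULL, NULL, 5, NULL); (NULL, NULL, 6, NULL); (NULL, NULL, 6, NULL); (NULL, NULL, 7, NULL)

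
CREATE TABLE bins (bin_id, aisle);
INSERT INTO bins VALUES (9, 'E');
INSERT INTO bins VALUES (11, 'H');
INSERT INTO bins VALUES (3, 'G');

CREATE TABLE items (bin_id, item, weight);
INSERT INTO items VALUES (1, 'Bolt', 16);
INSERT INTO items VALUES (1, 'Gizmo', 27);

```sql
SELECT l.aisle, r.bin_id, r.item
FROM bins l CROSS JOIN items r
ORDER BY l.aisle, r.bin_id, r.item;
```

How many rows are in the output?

6

CROSS JOIN pairs every row of `bins` with every row of `items`: 3 × 2 = 6 rows.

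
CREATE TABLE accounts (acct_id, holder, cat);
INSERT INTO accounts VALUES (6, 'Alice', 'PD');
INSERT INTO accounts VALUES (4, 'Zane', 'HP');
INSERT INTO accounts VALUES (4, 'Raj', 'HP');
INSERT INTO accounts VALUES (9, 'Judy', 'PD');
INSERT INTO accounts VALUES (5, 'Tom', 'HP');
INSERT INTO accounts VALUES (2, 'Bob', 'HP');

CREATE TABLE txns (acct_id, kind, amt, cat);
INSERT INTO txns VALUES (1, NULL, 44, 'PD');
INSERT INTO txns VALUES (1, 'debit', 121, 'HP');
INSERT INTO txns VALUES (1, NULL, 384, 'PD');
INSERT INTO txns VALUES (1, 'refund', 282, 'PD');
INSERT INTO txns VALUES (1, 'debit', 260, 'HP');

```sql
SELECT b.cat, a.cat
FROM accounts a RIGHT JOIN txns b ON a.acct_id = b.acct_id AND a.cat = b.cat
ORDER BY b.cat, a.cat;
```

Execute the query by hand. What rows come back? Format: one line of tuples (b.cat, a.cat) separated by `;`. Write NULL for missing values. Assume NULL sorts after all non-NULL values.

RIGHT JOIN keeps every row from `txns`; unmatched rows get NULL for `accounts`'s columns.
Matching on a.acct_id = b.acct_id AND a.cat = b.cat.
- a row (acct_id=6, cat=PD): no match.
- a row (acct_id=4, cat=HP): no match.
- a row (acct_id=4, cat=HP): no match.
- a row (acct_id=9, cat=PD): no match.
- a row (acct_id=5, cat=HP): no match.
- a row (acct_id=2, cat=HP): no match.
- plus 5 unmatched b row(s), each kept with NULL a columns.
After projecting and ordering:
b.cat | a.cat
HP | NULL
HP | NULL
PD | NULL
PD | NULL
PD | NULL

(HP, NULL); (HP, NULL); (PD, NULL); (PD, NULL); (PD, NULL)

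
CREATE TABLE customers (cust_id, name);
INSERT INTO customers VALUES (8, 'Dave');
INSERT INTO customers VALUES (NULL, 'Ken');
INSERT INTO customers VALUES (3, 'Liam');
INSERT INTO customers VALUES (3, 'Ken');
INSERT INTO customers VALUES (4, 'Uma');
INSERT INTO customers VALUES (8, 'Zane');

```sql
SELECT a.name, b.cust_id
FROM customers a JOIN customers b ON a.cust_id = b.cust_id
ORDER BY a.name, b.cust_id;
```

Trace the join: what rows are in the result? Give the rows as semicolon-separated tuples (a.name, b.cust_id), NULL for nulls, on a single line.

(Dave, 8); (Dave, 8); (Ken, 3); (Ken, 3); (Liam, 3); (Liam, 3); (Uma, 4); (Zane, 8); (Zane, 8)

INNER JOIN keeps only pairs where the ON condition holds.
Matching on a.cust_id = b.cust_id. A NULL in a compared column never satisfies the condition.
- cust_id=8: 2 matching b row(s), so 2 row(s) emitted.
- cust_id=NULL: no matching b row, dropped.
- cust_id=3: 2 matching b row(s), so 2 row(s) emitted.
- cust_id=3: 2 matching b row(s), so 2 row(s) emitted.
- cust_id=4: 1 matching b row(s), so 1 row(s) emitted.
- cust_id=8: 2 matching b row(s), so 2 row(s) emitted.
After projecting and ordering:
a.name | b.cust_id
Dave | 8
Dave | 8
Ken | 3
Ken | 3
Liam | 3
Liam | 3
Uma | 4
Zane | 8
Zane | 8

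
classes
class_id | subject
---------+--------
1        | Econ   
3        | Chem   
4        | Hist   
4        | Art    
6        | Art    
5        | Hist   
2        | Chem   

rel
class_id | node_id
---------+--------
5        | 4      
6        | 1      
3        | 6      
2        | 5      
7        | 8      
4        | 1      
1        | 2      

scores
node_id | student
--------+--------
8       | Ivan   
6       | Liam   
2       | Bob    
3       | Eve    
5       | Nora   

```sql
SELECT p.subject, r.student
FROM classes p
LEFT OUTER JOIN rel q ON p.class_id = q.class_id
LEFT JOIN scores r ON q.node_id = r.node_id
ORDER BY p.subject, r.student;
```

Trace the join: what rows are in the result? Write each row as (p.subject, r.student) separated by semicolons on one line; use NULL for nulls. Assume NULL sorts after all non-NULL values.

(Art, NULL); (Art, NULL); (Chem, Liam); (Chem, Nora); (Econ, Bob); (Hist, NULL); (Hist, NULL)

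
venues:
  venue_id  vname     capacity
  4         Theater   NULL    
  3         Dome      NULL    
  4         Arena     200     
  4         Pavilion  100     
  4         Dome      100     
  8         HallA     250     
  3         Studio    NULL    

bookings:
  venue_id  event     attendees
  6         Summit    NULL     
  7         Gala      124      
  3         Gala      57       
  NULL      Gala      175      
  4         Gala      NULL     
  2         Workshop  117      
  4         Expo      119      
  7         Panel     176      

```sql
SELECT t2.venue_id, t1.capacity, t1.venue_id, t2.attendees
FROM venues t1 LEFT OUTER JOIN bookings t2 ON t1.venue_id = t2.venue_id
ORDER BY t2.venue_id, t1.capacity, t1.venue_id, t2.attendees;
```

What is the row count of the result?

11

LEFT JOIN keeps every row from `venues`; unmatched rows get NULL for `bookings`'s columns.
Matching on t1.venue_id = t2.venue_id. A NULL in a compared column never satisfies the condition.
- t1 row (venue_id=4): matches 2 t2 row(s) → 2 output row(s).
- t1 row (venue_id=3): matches 1 t2 row(s) → 1 output row(s).
- t1 row (venue_id=4): matches 2 t2 row(s) → 2 output row(s).
- t1 row (venue_id=4): matches 2 t2 row(s) → 2 output row(s).
- t1 row (venue_id=4): matches 2 t2 row(s) → 2 output row(s).
- t1 row (venue_id=8): no match → kept, t2 columns NULL.
- t1 row (venue_id=3): matches 1 t2 row(s) → 1 output row(s).
Total: 10 matched + 1 padded = 11 rows.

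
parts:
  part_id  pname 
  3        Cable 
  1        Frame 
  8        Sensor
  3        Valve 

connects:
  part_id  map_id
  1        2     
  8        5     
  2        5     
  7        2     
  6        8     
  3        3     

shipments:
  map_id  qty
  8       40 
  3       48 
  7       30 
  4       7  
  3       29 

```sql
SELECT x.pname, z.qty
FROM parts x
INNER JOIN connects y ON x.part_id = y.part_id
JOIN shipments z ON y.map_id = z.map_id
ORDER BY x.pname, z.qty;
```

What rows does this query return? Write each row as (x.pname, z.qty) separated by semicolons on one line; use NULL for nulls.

(Cable, 29); (Cable, 48); (Valve, 29); (Valve, 48)

Step 1 — x INNER JOIN y on part_id → 4 row(s).
Then INNER JOIN `shipments z` on map_id: keep only rows whose y.map_id appears in z.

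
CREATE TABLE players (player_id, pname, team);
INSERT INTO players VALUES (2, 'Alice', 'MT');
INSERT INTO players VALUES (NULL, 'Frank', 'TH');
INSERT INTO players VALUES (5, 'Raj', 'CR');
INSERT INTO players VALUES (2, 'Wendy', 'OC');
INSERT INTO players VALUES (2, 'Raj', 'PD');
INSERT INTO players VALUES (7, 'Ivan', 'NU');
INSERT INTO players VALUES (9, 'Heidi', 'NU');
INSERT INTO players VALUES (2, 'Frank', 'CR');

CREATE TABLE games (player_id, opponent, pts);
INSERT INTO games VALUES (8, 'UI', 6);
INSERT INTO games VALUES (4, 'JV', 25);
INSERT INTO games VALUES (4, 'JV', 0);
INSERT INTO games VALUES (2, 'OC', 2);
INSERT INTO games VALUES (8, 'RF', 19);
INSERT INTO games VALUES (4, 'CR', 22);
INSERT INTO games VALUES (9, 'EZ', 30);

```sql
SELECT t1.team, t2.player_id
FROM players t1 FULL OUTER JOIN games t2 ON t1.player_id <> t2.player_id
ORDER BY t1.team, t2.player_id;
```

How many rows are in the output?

45

FULL OUTER JOIN keeps every row from both sides; unmatched rows get NULL for the other side's columns.
Matching on t1.player_id <> t2.player_id. A NULL in a compared column never satisfies the condition.
- t1 (player_id=2) pairs with 6 row(s) of t2.
- t1 (player_id=NULL) has no partner → padded with NULL.
- t1 (player_id=5) pairs with 7 row(s) of t2.
- t1 (player_id=2) pairs with 6 row(s) of t2.
- t1 (player_id=2) pairs with 6 row(s) of t2.
- t1 (player_id=7) pairs with 7 row(s) of t2.
- t1 (player_id=9) pairs with 6 row(s) of t2.
- t1 (player_id=2) pairs with 6 row(s) of t2.
Total: 44 matched + 1 padded = 45 rows.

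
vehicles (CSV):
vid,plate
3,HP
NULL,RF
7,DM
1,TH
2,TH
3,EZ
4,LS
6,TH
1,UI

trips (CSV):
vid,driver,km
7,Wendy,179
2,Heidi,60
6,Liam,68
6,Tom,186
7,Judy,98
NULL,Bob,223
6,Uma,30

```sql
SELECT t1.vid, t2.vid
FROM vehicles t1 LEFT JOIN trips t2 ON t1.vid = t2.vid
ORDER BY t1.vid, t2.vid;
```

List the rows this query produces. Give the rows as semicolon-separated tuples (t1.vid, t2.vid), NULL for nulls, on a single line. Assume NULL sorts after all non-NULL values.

(1, NULL); (1, NULL); (2, 2); (3, NULL); (3, NULL); (4, NULL); (6, 6); (6, 6); (6, 6); (7, 7); (7, 7); (NULL, NULL)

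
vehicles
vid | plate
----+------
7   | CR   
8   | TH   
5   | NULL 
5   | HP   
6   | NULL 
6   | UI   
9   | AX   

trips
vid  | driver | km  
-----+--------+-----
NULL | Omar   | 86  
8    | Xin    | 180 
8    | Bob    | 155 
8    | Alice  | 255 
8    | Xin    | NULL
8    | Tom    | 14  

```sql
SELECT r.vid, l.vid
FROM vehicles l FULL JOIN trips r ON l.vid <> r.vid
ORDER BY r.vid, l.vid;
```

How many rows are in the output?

32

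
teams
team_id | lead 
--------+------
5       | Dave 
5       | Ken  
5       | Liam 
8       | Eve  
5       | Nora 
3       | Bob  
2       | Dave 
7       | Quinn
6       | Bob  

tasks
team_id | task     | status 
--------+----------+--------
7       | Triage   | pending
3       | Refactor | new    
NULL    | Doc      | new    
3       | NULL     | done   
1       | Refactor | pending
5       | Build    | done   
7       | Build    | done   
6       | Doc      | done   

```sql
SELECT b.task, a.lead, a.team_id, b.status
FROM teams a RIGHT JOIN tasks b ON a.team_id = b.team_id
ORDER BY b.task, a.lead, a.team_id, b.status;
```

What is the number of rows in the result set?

11

RIGHT JOIN keeps every row from `tasks`; unmatched rows get NULL for `teams`'s columns.
Matching on a.team_id = b.team_id. A NULL in a compared column never satisfies the condition.
- a[0] team_id=5 → 1 match(es) in b → 1 row(s).
- a[1] team_id=5 → 1 match(es) in b → 1 row(s).
- a[2] team_id=5 → 1 match(es) in b → 1 row(s).
- a[3] team_id=8 → no match.
- a[4] team_id=5 → 1 match(es) in b → 1 row(s).
- a[5] team_id=3 → 2 match(es) in b → 2 row(s).
- a[6] team_id=2 → no match.
- a[7] team_id=7 → 2 match(es) in b → 2 row(s).
- a[8] team_id=6 → 1 match(es) in b → 1 row(s).
- 2 row(s) from b found no a partner → padded with NULL.
Total: 9 matched + 2 padded = 11 rows.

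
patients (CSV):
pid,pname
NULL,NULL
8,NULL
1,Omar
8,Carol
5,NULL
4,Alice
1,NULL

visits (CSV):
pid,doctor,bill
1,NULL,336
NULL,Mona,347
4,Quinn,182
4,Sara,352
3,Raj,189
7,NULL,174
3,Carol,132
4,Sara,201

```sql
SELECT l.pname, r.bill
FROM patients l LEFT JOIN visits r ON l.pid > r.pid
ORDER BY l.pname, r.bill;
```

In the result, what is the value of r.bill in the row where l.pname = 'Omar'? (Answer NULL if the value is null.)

LEFT JOIN keeps every row from `patients`; unmatched rows get NULL for `visits`'s columns.
Matching on l.pid > r.pid. A NULL in a compared column never satisfies the condition.
- l row (pid=NULL): no match → kept, r columns NULL.
- l row (pid=8): matches 7 r row(s) → 7 output row(s).
- l row (pid=1): no match → kept, r columns NULL.
- l row (pid=8): matches 7 r row(s) → 7 output row(s).
- l row (pid=5): matches 6 r row(s) → 6 output row(s).
- l row (pid=4): matches 3 r row(s) → 3 output row(s).
- l row (pid=1): no match → kept, r columns NULL.

NULL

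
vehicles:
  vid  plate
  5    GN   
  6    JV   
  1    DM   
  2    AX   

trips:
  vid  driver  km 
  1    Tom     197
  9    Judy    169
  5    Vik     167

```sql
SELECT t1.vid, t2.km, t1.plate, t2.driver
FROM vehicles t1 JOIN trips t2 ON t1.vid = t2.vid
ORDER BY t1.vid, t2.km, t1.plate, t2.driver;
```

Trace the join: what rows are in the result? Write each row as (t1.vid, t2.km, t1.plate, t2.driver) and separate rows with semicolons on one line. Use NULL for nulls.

(1, 197, DM, Tom); (5, 167, GN, Vik)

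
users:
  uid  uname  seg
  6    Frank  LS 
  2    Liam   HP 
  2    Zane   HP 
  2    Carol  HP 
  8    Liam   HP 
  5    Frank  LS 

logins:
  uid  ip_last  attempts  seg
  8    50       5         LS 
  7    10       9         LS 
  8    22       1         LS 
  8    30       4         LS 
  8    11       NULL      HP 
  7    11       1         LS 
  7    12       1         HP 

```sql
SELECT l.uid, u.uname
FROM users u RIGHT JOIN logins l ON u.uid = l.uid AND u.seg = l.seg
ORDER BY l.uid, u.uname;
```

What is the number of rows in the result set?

RIGHT JOIN keeps every row from `logins`; unmatched rows get NULL for `users`'s columns.
Matching on u.uid = l.uid AND u.seg = l.seg.
- u (uid=6, seg=LS) has no partner in l.
- u (uid=2, seg=HP) has no partner in l.
- u (uid=2, seg=HP) has no partner in l.
- u (uid=2, seg=HP) has no partner in l.
- u (uid=8, seg=HP) pairs with 1 row(s) of l.
- u (uid=5, seg=LS) has no partner in l.
- 6 l row(s) had no u match → kept, u columns NULL.
Total: 1 matched + 6 padded = 7 rows.

7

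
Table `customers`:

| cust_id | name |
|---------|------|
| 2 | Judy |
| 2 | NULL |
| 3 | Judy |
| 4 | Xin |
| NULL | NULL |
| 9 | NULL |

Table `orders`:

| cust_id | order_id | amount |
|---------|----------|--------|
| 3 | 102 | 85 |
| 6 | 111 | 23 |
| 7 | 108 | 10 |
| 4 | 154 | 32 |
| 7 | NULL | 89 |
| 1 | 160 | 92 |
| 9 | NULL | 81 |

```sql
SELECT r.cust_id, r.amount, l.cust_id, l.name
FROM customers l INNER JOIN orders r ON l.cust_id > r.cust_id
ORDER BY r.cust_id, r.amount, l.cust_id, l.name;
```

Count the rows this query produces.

INNER JOIN keeps only pairs where the ON condition holds.
Matching on l.cust_id > r.cust_id. A NULL in a compared column never satisfies the condition.
- l (cust_id=2) pairs with 1 row(s) of r.
- l (cust_id=2) pairs with 1 row(s) of r.
- l (cust_id=3) pairs with 1 row(s) of r.
- l (cust_id=4) pairs with 2 row(s) of r.
- l (cust_id=NULL) has no partner → excluded.
- l (cust_id=9) pairs with 6 row(s) of r.
Total: 11 rows.

11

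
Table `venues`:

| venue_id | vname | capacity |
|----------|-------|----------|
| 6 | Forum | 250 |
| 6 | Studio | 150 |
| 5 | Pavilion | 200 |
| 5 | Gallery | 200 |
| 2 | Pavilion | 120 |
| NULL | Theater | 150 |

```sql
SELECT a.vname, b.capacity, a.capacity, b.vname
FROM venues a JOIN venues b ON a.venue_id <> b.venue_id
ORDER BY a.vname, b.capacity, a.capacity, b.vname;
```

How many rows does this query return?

INNER JOIN keeps only pairs where the ON condition holds.
Matching on a.venue_id <> b.venue_id. A NULL in a compared column never satisfies the condition.
- venue_id=6: 3 matching b row(s), so 3 row(s) emitted.
- venue_id=6: 3 matching b row(s), so 3 row(s) emitted.
- venue_id=5: 3 matching b row(s), so 3 row(s) emitted.
- venue_id=5: 3 matching b row(s), so 3 row(s) emitted.
- venue_id=2: 4 matching b row(s), so 4 row(s) emitted.
- venue_id=NULL: no matching b row, dropped.
Total: 16 rows.

16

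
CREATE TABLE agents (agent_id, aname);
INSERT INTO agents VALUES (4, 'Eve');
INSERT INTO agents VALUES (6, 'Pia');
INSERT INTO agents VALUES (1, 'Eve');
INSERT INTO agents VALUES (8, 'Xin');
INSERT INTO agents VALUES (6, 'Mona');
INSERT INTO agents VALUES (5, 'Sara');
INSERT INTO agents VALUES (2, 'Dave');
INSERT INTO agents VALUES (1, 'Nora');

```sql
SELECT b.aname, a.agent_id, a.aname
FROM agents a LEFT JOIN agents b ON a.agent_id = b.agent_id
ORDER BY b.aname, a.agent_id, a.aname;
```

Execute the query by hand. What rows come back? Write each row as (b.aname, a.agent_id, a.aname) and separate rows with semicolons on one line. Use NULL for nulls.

LEFT JOIN keeps every row from `agents a`; unmatched rows get NULL for `agents b`'s columns.
Matching on a.agent_id = b.agent_id.
- a[0] agent_id=4 → 1 match(es) in b → 1 row(s).
- a[1] agent_id=6 → 2 match(es) in b → 2 row(s).
- a[2] agent_id=1 → 2 match(es) in b → 2 row(s).
- a[3] agent_id=8 → 1 match(es) in b → 1 row(s).
- a[4] agent_id=6 → 2 match(es) in b → 2 row(s).
- a[5] agent_id=5 → 1 match(es) in b → 1 row(s).
- a[6] agent_id=2 → 1 match(es) in b → 1 row(s).
- a[7] agent_id=1 → 2 match(es) in b → 2 row(s).

(Dave, 2, Dave); (Eve, 1, Eve); (Eve, 1, Nora); (Eve, 4, Eve); (Mona, 6, Mona); (Mona, 6, Pia); (Nora, 1, Eve); (Nora, 1, Nora); (Pia, 6, Mona); (Pia, 6, Pia); (Sara, 5, Sara); (Xin, 8, Xin)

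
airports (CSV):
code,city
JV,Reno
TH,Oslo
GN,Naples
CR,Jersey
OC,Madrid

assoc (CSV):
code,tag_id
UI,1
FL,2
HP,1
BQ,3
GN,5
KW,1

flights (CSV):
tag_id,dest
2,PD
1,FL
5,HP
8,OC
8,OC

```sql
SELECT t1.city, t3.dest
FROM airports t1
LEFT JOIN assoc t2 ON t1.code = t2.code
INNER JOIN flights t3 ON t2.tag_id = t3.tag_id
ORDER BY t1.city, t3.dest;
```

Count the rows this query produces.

Joins associate left-to-right: airports LEFT JOIN assoc on code gives 5 intermediate row(s).
Then INNER JOIN `flights t3` on tag_id: keep only rows whose t2.tag_id appears in t3.
Result: 1 row(s).

1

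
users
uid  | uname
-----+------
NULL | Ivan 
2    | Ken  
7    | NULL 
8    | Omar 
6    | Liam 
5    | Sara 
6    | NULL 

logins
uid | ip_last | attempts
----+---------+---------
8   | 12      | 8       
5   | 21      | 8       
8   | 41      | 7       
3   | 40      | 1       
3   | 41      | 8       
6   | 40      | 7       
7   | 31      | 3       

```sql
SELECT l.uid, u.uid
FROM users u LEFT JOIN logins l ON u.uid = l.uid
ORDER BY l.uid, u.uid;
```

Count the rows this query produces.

8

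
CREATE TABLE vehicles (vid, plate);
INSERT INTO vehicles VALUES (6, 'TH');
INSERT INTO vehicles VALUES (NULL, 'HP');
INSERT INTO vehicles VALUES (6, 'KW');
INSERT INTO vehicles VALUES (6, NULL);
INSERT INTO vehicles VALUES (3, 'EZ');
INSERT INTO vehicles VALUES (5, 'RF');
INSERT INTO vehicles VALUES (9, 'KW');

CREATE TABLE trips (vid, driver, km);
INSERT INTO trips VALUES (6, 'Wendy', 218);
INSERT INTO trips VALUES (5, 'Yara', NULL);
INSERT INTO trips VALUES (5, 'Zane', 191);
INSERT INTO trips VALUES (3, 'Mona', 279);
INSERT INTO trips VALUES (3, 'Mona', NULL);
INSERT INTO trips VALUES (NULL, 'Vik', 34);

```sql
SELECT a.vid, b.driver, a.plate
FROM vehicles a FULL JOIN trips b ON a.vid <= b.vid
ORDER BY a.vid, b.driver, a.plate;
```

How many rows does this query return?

14

FULL OUTER JOIN keeps every row from both sides; unmatched rows get NULL for the other side's columns.
Matching on a.vid <= b.vid. A NULL in a compared column never satisfies the condition.
Matched pairs: 11; unmatched a rows kept: 2; unmatched b rows kept: 1.
Total: 11 matched + 3 padded = 14 rows.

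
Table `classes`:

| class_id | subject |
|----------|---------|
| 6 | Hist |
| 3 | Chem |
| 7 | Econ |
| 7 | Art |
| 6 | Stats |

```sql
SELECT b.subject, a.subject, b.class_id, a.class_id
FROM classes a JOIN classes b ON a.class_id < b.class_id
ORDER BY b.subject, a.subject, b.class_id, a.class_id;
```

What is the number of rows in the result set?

INNER JOIN keeps only pairs where the ON condition holds.
Matching on a.class_id < b.class_id.
Matched pairs: 8.
Total: 8 rows.

8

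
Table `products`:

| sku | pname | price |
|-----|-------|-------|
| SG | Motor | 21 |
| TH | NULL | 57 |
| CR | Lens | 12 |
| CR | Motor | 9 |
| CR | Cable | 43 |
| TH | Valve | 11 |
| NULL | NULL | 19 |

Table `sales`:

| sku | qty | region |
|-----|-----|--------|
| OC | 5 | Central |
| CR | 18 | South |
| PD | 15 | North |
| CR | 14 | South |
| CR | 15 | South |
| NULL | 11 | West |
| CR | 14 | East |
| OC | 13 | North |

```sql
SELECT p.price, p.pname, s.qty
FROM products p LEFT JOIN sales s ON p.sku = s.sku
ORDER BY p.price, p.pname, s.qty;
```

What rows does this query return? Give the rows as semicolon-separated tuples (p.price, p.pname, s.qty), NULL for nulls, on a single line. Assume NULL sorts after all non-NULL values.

(9, Motor, 14); (9, Motor, 14); (9, Motor, 15); (9, Motor, 18); (11, Valve, NULL); (12, Lens, 14); (12, Lens, 14); (12, Lens, 15); (12, Lens, 18); (19, NULL, NULL); (21, Motor, NULL); (43, Cable, 14); (43, Cable, 14); (43, Cable, 15); (43, Cable, 18); (57, NULL, NULL)

LEFT JOIN keeps every row from `products`; unmatched rows get NULL for `sales`'s columns.
Matching on p.sku = s.sku. A NULL in a compared column never satisfies the condition.
- p (sku=SG) has no partner → padded with NULL.
- p (sku=TH) has no partner → padded with NULL.
- p (sku=CR) pairs with 4 row(s) of s.
- p (sku=CR) pairs with 4 row(s) of s.
- p (sku=CR) pairs with 4 row(s) of s.
- p (sku=TH) has no partner → padded with NULL.
- p (sku=NULL) has no partner → padded with NULL.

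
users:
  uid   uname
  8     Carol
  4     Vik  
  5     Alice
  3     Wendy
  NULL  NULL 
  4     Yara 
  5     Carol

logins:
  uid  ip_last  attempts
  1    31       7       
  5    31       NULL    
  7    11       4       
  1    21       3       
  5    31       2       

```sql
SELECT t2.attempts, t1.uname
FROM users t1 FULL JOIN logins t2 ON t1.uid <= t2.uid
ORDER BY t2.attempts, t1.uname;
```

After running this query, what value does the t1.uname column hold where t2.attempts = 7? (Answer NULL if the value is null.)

NULL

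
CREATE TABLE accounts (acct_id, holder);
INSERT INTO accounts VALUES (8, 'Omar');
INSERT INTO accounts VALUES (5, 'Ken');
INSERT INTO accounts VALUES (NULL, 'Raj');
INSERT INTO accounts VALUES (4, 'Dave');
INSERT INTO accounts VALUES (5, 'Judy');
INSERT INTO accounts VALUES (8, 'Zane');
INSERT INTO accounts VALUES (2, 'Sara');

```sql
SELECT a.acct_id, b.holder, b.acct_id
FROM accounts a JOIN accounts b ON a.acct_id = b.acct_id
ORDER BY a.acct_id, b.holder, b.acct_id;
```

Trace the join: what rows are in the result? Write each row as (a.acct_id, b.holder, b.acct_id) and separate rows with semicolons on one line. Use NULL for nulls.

INNER JOIN keeps only pairs where the ON condition holds.
Matching on a.acct_id = b.acct_id. A NULL in a compared column never satisfies the condition.
Matched pairs: 10.

(2, Sara, 2); (4, Dave, 4); (5, Judy, 5); (5, Judy, 5); (5, Ken, 5); (5, Ken, 5); (8, Omar, 8); (8, Omar, 8); (8, Zane, 8); (8, Zane, 8)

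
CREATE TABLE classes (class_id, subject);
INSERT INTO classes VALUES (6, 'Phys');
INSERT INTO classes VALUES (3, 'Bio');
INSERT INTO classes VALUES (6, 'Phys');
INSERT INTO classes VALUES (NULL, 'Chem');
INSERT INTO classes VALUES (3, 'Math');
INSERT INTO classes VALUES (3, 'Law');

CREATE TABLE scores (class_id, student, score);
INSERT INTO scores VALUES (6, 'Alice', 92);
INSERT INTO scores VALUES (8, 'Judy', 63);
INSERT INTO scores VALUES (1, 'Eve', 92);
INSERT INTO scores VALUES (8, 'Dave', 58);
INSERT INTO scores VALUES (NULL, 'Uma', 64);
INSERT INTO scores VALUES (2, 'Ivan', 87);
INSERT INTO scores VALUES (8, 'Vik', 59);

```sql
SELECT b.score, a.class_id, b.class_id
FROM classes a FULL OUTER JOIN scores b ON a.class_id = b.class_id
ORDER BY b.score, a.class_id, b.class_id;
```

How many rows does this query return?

FULL OUTER JOIN keeps every row from both sides; unmatched rows get NULL for the other side's columns.
Matching on a.class_id = b.class_id. A NULL in a compared column never satisfies the condition.
Matched pairs: 2; unmatched a rows kept: 4; unmatched b rows kept: 6.
Total: 2 matched + 10 padded = 12 rows.

12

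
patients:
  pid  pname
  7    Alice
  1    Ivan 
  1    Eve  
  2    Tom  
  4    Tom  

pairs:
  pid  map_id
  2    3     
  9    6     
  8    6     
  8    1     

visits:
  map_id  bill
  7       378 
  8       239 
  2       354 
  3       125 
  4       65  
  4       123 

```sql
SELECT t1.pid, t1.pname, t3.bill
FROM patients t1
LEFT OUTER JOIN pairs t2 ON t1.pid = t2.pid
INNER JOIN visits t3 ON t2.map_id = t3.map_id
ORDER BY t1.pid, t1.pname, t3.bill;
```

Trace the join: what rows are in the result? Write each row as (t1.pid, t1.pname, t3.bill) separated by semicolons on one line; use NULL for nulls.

(2, Tom, 125)

Step 1 — t1 LEFT JOIN t2 on pid → 5 row(s).
Then INNER JOIN `visits t3` on map_id: keep only rows whose t2.map_id appears in t3.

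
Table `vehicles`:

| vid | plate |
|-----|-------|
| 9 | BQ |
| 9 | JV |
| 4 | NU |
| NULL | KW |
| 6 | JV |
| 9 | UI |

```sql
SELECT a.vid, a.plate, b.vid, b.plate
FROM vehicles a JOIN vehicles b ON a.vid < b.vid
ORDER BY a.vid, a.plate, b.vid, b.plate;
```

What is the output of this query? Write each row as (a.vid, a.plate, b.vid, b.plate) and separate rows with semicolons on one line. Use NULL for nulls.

INNER JOIN keeps only pairs where the ON condition holds.
Matching on a.vid < b.vid. A NULL in a compared column never satisfies the condition.
Matched pairs: 7.

(4, NU, 6, JV); (4, NU, 9, BQ); (4, NU, 9, JV); (4, NU, 9, UI); (6, JV, 9, BQ); (6, JV, 9, JV); (6, JV, 9, UI)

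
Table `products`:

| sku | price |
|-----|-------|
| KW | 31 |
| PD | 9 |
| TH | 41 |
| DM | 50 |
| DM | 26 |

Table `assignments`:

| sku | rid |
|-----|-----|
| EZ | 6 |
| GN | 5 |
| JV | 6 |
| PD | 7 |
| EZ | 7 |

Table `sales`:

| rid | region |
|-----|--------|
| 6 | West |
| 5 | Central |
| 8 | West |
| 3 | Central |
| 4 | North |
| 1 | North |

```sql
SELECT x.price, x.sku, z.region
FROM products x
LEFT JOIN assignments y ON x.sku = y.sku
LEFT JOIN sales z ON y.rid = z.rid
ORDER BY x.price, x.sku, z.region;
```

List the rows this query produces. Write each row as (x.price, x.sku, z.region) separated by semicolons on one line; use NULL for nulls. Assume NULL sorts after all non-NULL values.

(9, PD, NULL); (26, DM, NULL); (31, KW, NULL); (41, TH, NULL); (50, DM, NULL)

Evaluate left to right. First `products x LEFT JOIN assignments y` on sku: 5 row(s).
Then LEFT JOIN `sales z` on rid: each of those 5 rows is kept; rows whose y.rid has no match in z get NULL for z's columns.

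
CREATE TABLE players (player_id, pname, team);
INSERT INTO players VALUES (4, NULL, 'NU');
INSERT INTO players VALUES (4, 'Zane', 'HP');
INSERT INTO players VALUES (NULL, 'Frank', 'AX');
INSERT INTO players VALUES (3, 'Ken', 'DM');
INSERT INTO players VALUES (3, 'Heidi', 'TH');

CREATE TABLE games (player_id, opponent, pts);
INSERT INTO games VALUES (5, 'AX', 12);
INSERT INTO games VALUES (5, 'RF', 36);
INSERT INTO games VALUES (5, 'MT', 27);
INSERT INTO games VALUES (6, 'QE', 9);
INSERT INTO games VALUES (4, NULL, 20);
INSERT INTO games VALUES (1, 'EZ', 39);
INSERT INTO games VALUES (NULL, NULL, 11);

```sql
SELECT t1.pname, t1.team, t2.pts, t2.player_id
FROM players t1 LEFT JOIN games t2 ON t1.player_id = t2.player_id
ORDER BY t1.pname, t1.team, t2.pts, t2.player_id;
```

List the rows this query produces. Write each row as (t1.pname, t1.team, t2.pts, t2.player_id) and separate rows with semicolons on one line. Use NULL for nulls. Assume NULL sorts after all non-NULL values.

(Frank, AX, NULL, NULL); (Heidi, TH, NULL, NULL); (Ken, DM, NULL, NULL); (Zane, HP, 20, 4); (NULL, NU, 20, 4)

LEFT JOIN keeps every row from `players`; unmatched rows get NULL for `games`'s columns.
Matching on t1.player_id = t2.player_id. A NULL in a compared column never satisfies the condition.
- t1[0] player_id=4 → 1 match(es) in t2 → 1 row(s).
- t1[1] player_id=4 → 1 match(es) in t2 → 1 row(s).
- t1[2] player_id=NULL → no match; kept with NULLs on the t2 side.
- t1[3] player_id=3 → no match; kept with NULLs on the t2 side.
- t1[4] player_id=3 → no match; kept with NULLs on the t2 side.
After projecting and ordering:
t1.pname | t1.team | t2.pts | t2.player_id
Frank | AX | NULL | NULL
Heidi | TH | NULL | NULL
Ken | DM | NULL | NULL
Zane | HP | 20 | 4
NULL | NU | 20 | 4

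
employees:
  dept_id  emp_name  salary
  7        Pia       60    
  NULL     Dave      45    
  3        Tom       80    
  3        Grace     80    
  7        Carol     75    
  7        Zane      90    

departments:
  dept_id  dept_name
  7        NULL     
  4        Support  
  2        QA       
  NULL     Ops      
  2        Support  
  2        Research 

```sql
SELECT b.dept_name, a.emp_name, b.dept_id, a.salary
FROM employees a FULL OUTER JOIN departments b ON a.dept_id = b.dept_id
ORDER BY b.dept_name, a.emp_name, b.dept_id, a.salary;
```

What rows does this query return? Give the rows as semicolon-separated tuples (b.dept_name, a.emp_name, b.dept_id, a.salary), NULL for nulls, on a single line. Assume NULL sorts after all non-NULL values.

(Ops, NULL, NULL, NULL); (QA, NULL, 2, NULL); (Research, NULL, 2, NULL); (Support, NULL, 2, NULL); (Support, NULL, 4, NULL); (NULL, Carol, 7, 75); (NULL, Dave, NULL, 45); (NULL, Grace, NULL, 80); (NULL, Pia, 7, 60); (NULL, Tom, NULL, 80); (NULL, Zane, 7, 90)

FULL OUTER JOIN keeps every row from both sides; unmatched rows get NULL for the other side's columns.
Matching on a.dept_id = b.dept_id. A NULL in a compared column never satisfies the condition.
- a[0] dept_id=7 → 1 match(es) in b → 1 row(s).
- a[1] dept_id=NULL → no match; kept with NULLs on the b side.
- a[2] dept_id=3 → no match; kept with NULLs on the b side.
- a[3] dept_id=3 → no match; kept with NULLs on the b side.
- a[4] dept_id=7 → 1 match(es) in b → 1 row(s).
- a[5] dept_id=7 → 1 match(es) in b → 1 row(s).
- 5 row(s) from b found no a partner → padded with NULL.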